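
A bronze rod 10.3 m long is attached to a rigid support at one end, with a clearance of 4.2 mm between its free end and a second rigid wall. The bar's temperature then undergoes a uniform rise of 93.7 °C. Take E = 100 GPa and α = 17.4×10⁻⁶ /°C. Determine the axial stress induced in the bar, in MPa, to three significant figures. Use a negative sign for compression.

-122 MPa

Free thermal expansion αLΔT = 17.4e-6 · 10300 · 93.7 = 16.79 mm.
The walls engage after the gap closes; constrained expansion = 16.79 − 4.2 = 12.59 mm.
The walls impose strain ε = −(12.59)/10300 = -1.2226e-03; σ = Eε = 100000 · -1.2226e-03 = -122.3 MPa.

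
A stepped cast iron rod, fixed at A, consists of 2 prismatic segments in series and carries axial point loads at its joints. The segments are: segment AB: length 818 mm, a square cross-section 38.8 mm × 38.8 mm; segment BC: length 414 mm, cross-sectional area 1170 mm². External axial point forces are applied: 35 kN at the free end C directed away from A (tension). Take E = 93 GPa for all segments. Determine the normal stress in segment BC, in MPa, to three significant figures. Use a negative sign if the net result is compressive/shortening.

29.9 MPa

Internal axial forces (sectioning from the free end, tension +): N_BC = 35 kN, N_AB = 35 kN.
σ_BC = N_BC/A_BC = 35000/1170 = 29.91 MPa.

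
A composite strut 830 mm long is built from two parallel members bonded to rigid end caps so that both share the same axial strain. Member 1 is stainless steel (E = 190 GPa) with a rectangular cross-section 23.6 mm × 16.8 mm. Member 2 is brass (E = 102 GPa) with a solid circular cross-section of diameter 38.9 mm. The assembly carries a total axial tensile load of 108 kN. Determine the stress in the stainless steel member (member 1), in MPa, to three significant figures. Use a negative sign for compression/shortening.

A_1 = 396.5 mm².
A_2 = 1188 mm².
Equal strain + equilibrium ⇒ each member carries load in proportion to AE: A₁E₁ = 75330000 N, A₂E₂ = 121200000 N, ΣAE = 196600000 N.
σ₁ = P·E₁/ΣAE = 108000·190000/196600000 = 104.4 MPa.

104 MPa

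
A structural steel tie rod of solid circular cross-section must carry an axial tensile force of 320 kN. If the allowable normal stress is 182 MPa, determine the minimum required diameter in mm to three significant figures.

47.3 mm

Required area A ≥ P/σ_allow = 320000/182 = 1758 mm².
For a solid circular section, d ≥ √(4A/π) = 47.31 mm.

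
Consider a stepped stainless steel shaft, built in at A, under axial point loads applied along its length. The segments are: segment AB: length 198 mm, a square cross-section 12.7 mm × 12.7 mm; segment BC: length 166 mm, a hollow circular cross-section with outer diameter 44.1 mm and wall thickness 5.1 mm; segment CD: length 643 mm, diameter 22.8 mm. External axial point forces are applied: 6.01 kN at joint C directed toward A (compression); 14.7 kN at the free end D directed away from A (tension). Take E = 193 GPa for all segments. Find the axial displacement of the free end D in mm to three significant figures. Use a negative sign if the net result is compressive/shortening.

0.187 mm

Internal axial forces (sectioning from the free end, tension +): N_CD = 14.7 kN, N_BC = 8.69 kN, N_AB = 8.69 kN.
A_AB = 161.3 mm².
A_BC = 624.9 mm².
A_CD = 408.3 mm².
δ_AB = 8690·198/(161.3·193000) = 0.05527 mm
δ_BC = 8690·166/(624.9·193000) = 0.01196 mm
δ_CD = 14700·643/(408.3·193000) = 0.12 mm
δ = Σδ_i = 0.1872 mm.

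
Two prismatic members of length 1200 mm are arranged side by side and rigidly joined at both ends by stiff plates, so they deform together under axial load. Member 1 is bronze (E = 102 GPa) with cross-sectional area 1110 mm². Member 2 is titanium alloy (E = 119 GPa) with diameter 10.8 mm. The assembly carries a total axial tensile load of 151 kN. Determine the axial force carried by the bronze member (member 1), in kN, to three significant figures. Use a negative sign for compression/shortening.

A_2 = 91.61 mm².
Equal strain + equilibrium ⇒ each member carries load in proportion to AE: A₁E₁ = 113200000 N, A₂E₂ = 10900000 N, ΣAE = 124100000 N.
F₁ = P·A₁E₁/ΣAE = 151000·113200000/124100000 = 137700 N.

138 kN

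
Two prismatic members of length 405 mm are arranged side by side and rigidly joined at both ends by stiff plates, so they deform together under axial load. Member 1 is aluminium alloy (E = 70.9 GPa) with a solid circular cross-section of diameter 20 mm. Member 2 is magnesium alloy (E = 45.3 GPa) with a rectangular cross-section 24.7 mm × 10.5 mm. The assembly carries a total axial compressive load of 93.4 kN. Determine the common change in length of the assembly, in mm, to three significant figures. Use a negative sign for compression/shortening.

-1.11 mm

A_1 = 314.2 mm².
A_2 = 259.3 mm².
Equal strain + equilibrium ⇒ each member carries load in proportion to AE: A₁E₁ = 22270000 N, A₂E₂ = 11750000 N, ΣAE = 34020000 N.
δ = PL/ΣAE = -93400·405/34020000 = -1.112 mm.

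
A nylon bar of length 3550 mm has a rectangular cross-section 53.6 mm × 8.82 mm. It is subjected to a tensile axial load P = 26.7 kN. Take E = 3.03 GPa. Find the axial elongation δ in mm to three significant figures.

A = 472.8 mm².
δ_mech = NL/(AE) = 26700·3550/(472.8·3030) = 66.17 mm.

66.2 mm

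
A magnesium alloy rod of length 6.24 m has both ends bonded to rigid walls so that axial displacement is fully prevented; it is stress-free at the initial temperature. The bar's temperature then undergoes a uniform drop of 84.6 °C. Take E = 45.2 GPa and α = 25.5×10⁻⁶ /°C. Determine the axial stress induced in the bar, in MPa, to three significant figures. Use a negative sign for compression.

97.5 MPa

Free thermal expansion αLΔT = 25.5e-6 · 6240 · -84.6 = -13.46 mm.
The walls impose strain ε = −(-13.46)/6240 = 2.1573e-03; σ = Eε = 45200 · 2.1573e-03 = 97.51 MPa.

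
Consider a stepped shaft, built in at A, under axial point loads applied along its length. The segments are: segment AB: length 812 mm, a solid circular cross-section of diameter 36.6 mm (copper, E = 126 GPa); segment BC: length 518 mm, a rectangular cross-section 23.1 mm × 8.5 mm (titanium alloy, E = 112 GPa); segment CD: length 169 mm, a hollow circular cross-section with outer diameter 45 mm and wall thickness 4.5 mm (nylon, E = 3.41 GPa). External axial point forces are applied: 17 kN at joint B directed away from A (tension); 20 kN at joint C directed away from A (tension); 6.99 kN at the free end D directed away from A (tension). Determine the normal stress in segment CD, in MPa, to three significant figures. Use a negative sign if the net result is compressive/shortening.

12.2 MPa

Internal axial forces (sectioning from the free end, tension +): N_CD = 6.99 kN, N_BC = 26.99 kN, N_AB = 43.99 kN.
A_CD = 572.6 mm².
σ_CD = N_CD/A_CD = 6990/572.6 = 12.21 MPa.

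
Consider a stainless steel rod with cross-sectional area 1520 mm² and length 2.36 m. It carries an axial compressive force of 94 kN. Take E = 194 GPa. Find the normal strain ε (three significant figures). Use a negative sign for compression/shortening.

-3.19e-04

σ = N/A = -61.84 MPa; ε = σ/E = -61.84/194000 = -3.188e-04.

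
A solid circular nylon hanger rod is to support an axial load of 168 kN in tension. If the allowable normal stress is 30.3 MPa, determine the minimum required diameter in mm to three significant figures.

84.0 mm

Required area A ≥ P/σ_allow = 168000/30.3 = 5545 mm².
For a solid circular section, d ≥ √(4A/π) = 84.02 mm.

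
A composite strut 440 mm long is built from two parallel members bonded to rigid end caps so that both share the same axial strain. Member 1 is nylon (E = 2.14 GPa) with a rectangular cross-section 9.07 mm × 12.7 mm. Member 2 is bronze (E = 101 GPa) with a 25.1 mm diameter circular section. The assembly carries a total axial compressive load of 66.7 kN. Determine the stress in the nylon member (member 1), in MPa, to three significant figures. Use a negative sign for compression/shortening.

-2.84 MPa

A_1 = 115.2 mm².
A_2 = 494.8 mm².
Equal strain + equilibrium ⇒ each member carries load in proportion to AE: A₁E₁ = 246500 N, A₂E₂ = 49980000 N, ΣAE = 50220000 N.
σ₁ = P·E₁/ΣAE = -66700·2140/50220000 = -2.842 MPa.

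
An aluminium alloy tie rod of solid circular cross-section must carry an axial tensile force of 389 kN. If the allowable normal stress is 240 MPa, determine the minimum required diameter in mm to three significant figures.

Required area A ≥ P/σ_allow = 389000/240 = 1621 mm².
For a solid circular section, d ≥ √(4A/π) = 45.43 mm.

45.4 mm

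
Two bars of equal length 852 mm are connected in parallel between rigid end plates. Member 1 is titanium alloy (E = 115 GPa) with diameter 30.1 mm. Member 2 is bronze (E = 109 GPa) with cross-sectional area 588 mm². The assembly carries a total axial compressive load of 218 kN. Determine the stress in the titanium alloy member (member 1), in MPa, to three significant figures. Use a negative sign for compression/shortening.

-172 MPa

A_1 = 711.6 mm².
Equal strain + equilibrium ⇒ each member carries load in proportion to AE: A₁E₁ = 81830000 N, A₂E₂ = 64090000 N, ΣAE = 145900000 N.
σ₁ = P·E₁/ΣAE = -218000·115000/145900000 = -171.8 MPa.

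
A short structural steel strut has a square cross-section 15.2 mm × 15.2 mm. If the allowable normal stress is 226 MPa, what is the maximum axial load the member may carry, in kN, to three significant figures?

52.2 kN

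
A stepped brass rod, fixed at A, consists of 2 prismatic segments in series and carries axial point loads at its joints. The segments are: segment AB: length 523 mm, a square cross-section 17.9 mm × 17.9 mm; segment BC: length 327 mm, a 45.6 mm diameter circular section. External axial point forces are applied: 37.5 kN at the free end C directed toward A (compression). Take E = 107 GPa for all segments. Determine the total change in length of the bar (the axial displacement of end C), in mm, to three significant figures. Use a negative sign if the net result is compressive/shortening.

-0.642 mm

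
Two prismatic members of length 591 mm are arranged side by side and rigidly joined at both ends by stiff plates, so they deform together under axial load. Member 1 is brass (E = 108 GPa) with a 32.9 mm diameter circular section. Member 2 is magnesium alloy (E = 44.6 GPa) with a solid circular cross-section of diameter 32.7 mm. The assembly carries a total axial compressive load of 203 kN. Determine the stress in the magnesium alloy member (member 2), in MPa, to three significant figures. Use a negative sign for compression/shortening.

-70.0 MPa

A_1 = 850.1 mm².
A_2 = 839.8 mm².
Equal strain + equilibrium ⇒ each member carries load in proportion to AE: A₁E₁ = 91810000 N, A₂E₂ = 37460000 N, ΣAE = 129300000 N.
σ₂ = P·E₂/ΣAE = -203000·44600/129300000 = -70.04 MPa.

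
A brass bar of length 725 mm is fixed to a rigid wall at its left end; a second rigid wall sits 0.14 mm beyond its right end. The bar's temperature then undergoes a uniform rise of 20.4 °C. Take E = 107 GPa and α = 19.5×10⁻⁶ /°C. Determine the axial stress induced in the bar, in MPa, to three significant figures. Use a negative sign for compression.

-21.9 MPa

Free thermal expansion αLΔT = 19.5e-6 · 725 · 20.4 = 0.2884 mm.
The walls engage after the gap closes; constrained expansion = 0.2884 − 0.14 = 0.1484 mm.
The walls impose strain ε = −(0.1484)/725 = -2.0470e-04; σ = Eε = 107000 · -2.0470e-04 = -21.9 MPa.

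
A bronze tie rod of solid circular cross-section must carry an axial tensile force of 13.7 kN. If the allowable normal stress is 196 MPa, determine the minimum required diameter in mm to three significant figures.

9.43 mm

Required area A ≥ P/σ_allow = 13700/196 = 69.9 mm².
For a solid circular section, d ≥ √(4A/π) = 9.434 mm.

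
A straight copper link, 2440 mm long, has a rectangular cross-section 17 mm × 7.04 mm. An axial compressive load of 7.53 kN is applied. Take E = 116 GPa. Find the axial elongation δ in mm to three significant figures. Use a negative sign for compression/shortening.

-1.32 mm

A = 119.7 mm².
δ_mech = NL/(AE) = -7530·2440/(119.7·116000) = -1.323 mm.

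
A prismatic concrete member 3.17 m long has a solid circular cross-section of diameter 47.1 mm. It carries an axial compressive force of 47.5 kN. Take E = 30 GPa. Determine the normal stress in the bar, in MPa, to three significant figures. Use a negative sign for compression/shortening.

-27.3 MPa

A = 1742 mm².
σ = N/A = -47500/1742 = -27.26 MPa.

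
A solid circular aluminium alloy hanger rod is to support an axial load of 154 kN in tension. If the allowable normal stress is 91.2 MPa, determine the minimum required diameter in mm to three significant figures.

46.4 mm

Required area A ≥ P/σ_allow = 154000/91.2 = 1689 mm².
For a solid circular section, d ≥ √(4A/π) = 46.37 mm.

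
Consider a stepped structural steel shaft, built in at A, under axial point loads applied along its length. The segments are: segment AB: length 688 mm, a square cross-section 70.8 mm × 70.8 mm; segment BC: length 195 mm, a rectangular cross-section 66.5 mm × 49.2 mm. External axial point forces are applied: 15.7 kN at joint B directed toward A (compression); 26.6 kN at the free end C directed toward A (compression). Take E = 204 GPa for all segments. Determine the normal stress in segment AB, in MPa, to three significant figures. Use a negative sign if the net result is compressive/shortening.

Internal axial forces (sectioning from the free end, tension +): N_BC = -26.6 kN, N_AB = -42.3 kN.
A_AB = 5013 mm².
σ_AB = N_AB/A_AB = -42300/5013 = -8.439 MPa.

-8.44 MPa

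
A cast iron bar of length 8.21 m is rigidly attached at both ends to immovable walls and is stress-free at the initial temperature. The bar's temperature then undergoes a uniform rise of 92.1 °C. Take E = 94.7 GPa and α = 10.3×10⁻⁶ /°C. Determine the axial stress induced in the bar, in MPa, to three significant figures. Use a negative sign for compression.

Free thermal expansion αLΔT = 10.3e-6 · 8210 · 92.1 = 7.788 mm.
The walls impose strain ε = −(7.788)/8210 = -9.4863e-04; σ = Eε = 94700 · -9.4863e-04 = -89.84 MPa.

-89.8 MPa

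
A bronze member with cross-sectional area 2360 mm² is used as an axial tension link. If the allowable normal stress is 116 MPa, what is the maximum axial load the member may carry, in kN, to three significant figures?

P_max = σ_allow · A = 116 · 2360 = 273800 N = 273.8 kN.

274 kN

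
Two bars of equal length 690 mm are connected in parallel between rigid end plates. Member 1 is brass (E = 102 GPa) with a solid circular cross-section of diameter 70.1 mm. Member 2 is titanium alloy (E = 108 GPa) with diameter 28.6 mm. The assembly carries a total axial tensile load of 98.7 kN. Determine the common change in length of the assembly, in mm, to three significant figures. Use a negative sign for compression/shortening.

0.147 mm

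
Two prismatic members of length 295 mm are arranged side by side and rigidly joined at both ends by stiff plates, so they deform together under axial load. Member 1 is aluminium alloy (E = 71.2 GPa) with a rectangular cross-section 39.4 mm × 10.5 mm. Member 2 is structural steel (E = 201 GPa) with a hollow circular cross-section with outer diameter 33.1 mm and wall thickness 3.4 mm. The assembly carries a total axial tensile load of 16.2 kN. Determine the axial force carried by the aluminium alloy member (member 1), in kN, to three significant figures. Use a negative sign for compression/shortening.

5.12 kN

A_1 = 413.7 mm².
A_2 = 317.2 mm².
Equal strain + equilibrium ⇒ each member carries load in proportion to AE: A₁E₁ = 29460000 N, A₂E₂ = 63760000 N, ΣAE = 93220000 N.
F₁ = P·A₁E₁/ΣAE = 16200·29460000/93220000 = 5119 N.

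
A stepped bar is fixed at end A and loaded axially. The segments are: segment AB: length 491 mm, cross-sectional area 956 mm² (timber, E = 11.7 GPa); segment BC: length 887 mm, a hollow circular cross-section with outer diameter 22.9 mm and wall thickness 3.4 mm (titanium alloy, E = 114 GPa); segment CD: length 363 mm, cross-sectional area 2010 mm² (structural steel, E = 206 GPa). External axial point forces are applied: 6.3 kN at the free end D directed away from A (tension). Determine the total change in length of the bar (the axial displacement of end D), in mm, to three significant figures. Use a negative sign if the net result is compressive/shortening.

Internal axial forces (sectioning from the free end, tension +): N_CD = 6.3 kN, N_BC = 6.3 kN, N_AB = 6.3 kN.
A_BC = 208.3 mm².
δ_AB = 6300·491/(956·11700) = 0.2766 mm
δ_BC = 6300·887/(208.3·114000) = 0.2353 mm
δ_CD = 6300·363/(2010·206000) = 0.005523 mm
δ = Σδ_i = 0.5174 mm.

0.517 mm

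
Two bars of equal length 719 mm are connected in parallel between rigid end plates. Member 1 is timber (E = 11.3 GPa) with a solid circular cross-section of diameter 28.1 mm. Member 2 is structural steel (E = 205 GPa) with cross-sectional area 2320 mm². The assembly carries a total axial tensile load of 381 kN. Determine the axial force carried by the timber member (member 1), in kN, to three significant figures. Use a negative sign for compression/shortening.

A_1 = 620.2 mm².
Equal strain + equilibrium ⇒ each member carries load in proportion to AE: A₁E₁ = 7008000 N, A₂E₂ = 475600000 N, ΣAE = 482600000 N.
F₁ = P·A₁E₁/ΣAE = 381000·7008000/482600000 = 5532 N.

5.53 kN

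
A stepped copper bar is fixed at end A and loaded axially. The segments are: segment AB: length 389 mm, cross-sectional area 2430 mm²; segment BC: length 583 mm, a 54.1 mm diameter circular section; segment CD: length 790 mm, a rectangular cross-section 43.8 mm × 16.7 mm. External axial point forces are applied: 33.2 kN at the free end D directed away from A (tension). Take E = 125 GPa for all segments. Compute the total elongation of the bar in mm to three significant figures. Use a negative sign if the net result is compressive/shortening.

0.397 mm

Internal axial forces (sectioning from the free end, tension +): N_CD = 33.2 kN, N_BC = 33.2 kN, N_AB = 33.2 kN.
A_BC = 2299 mm².
A_CD = 731.5 mm².
δ_AB = 33200·389/(2430·125000) = 0.04252 mm
δ_BC = 33200·583/(2299·125000) = 0.06736 mm
δ_CD = 33200·790/(731.5·125000) = 0.2869 mm
δ = Σδ_i = 0.3967 mm.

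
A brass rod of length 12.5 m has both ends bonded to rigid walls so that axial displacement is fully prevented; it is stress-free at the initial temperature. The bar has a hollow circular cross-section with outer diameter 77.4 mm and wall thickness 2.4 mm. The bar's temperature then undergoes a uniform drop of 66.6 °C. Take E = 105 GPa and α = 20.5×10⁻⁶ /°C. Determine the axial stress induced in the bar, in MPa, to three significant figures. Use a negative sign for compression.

143 MPa

Free thermal expansion αLΔT = 20.5e-6 · 12500 · -66.6 = -17.07 mm.
The walls impose strain ε = −(-17.07)/12500 = 1.3653e-03; σ = Eε = 105000 · 1.3653e-03 = 143.4 MPa.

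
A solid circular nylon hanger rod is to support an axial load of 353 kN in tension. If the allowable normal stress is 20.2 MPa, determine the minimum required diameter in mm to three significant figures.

Required area A ≥ P/σ_allow = 353000/20.2 = 17480 mm².
For a solid circular section, d ≥ √(4A/π) = 149.2 mm.

149 mm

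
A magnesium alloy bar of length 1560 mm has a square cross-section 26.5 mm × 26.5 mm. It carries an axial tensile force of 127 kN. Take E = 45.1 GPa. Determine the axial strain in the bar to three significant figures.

A = 702.2 mm².
σ = N/A = 180.8 MPa; ε = σ/E = 180.8/45100 = 4.010e-03.

0.00401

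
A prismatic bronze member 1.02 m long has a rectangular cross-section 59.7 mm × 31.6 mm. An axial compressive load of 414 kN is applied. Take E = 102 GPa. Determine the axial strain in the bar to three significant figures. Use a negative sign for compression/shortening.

-0.00215

A = 1887 mm².
σ = N/A = -219.5 MPa; ε = σ/E = -219.5/102000 = -2.151e-03.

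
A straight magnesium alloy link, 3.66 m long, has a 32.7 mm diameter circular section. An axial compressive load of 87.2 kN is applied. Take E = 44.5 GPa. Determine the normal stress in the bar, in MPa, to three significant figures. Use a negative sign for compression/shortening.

-104 MPa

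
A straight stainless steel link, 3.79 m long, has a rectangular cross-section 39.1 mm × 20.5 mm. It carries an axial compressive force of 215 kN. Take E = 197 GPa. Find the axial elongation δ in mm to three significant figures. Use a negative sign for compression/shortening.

A = 801.6 mm².
δ_mech = NL/(AE) = -215000·3790/(801.6·197000) = -5.16 mm.

-5.16 mm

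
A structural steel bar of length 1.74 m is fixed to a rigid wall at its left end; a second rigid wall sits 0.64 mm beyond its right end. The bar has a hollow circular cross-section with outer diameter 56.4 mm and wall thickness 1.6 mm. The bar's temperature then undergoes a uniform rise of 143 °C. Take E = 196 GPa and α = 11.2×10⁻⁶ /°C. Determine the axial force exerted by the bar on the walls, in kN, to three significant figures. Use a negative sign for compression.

-66.6 kN

Free thermal expansion αLΔT = 11.2e-6 · 1740 · 143 = 2.787 mm.
The walls engage after the gap closes; constrained expansion = 2.787 − 0.64 = 2.147 mm.
The walls impose strain ε = −(2.147)/1740 = -1.2338e-03; σ = Eε = 196000 · -1.2338e-03 = -241.8 MPa.
Wall reaction R = σ·A = -241.8·275.5 = -66610 N = -66.61 kN.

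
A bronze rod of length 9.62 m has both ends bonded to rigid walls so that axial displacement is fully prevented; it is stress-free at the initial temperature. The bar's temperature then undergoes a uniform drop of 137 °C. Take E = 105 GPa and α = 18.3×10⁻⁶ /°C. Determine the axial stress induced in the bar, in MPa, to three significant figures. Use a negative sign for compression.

Free thermal expansion αLΔT = 18.3e-6 · 9620 · -137 = -24.12 mm.
The walls impose strain ε = −(-24.12)/9620 = 2.5071e-03; σ = Eε = 105000 · 2.5071e-03 = 263.2 MPa.

263 MPa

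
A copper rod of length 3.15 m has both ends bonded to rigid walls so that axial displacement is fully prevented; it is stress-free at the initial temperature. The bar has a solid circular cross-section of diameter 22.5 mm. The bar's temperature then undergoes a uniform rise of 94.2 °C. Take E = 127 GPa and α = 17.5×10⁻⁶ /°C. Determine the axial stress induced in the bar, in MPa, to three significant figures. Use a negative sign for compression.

Free thermal expansion αLΔT = 17.5e-6 · 3150 · 94.2 = 5.193 mm.
The walls impose strain ε = −(5.193)/3150 = -1.6485e-03; σ = Eε = 127000 · -1.6485e-03 = -209.4 MPa.

-209 MPa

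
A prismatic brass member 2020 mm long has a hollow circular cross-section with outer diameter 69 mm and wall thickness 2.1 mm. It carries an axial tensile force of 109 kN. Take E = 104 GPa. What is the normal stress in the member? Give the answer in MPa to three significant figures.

247 MPa

A = 441.4 mm².
σ = N/A = 109000/441.4 = 247 MPa.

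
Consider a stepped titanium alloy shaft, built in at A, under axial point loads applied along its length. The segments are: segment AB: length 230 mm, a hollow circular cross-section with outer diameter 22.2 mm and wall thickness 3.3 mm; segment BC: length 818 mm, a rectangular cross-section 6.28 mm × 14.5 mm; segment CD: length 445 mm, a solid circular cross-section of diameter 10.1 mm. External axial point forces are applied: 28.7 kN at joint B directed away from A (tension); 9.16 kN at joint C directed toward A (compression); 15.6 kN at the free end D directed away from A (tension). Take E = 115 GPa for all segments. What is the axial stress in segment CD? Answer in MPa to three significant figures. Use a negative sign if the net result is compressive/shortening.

195 MPa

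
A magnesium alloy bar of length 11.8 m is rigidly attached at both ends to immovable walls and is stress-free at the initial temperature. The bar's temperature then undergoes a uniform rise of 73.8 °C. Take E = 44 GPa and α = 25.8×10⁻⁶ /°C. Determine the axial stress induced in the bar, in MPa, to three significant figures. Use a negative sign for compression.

Free thermal expansion αLΔT = 25.8e-6 · 11800 · 73.8 = 22.47 mm.
The walls impose strain ε = −(22.47)/11800 = -1.9040e-03; σ = Eε = 44000 · -1.9040e-03 = -83.78 MPa.

-83.8 MPa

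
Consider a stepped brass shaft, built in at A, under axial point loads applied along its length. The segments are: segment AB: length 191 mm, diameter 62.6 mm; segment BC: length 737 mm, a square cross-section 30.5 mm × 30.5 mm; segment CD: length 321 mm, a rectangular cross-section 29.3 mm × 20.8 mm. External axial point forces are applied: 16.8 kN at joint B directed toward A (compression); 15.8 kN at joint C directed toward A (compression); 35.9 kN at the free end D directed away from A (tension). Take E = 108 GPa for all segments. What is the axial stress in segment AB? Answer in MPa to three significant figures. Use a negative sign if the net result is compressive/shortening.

Internal axial forces (sectioning from the free end, tension +): N_CD = 35.9 kN, N_BC = 20.1 kN, N_AB = 3.3 kN.
A_AB = 3078 mm².
σ_AB = N_AB/A_AB = 3300/3078 = 1.072 MPa.

1.07 MPa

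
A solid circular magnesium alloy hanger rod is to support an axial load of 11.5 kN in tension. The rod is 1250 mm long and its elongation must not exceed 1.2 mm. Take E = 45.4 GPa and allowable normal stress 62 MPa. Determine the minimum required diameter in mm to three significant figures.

Required area A ≥ P/σ_allow = 11500/62 = 185.5 mm².
For a solid circular section, d ≥ √(4A/π) = 15.37 mm.
Elongation limit: A ≥ PL/(Eδ_allow) = 11500·1250/(45400·1.2) = 263.9 mm² ⇒ d ≥ 18.33 mm.
The elongation limit governs.

18.3 mm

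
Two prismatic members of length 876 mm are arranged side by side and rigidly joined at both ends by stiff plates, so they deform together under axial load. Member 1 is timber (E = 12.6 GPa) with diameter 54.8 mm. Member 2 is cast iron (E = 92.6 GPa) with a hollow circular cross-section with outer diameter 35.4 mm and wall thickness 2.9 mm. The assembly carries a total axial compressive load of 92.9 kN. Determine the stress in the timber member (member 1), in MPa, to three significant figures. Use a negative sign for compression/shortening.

A_1 = 2359 mm².
A_2 = 296.1 mm².
Equal strain + equilibrium ⇒ each member carries load in proportion to AE: A₁E₁ = 29720000 N, A₂E₂ = 27420000 N, ΣAE = 57140000 N.
σ₁ = P·E₁/ΣAE = -92900·12600/57140000 = -20.49 MPa.

-20.5 MPa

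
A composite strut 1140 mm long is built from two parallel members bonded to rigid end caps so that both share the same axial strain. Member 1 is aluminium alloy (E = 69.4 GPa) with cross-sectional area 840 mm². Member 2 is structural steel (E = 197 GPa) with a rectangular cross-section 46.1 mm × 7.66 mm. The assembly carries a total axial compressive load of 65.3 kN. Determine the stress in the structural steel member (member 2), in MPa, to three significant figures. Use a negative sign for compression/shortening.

A_2 = 353.1 mm².
Equal strain + equilibrium ⇒ each member carries load in proportion to AE: A₁E₁ = 58300000 N, A₂E₂ = 69570000 N, ΣAE = 127900000 N.
σ₂ = P·E₂/ΣAE = -65300·197000/127900000 = -100.6 MPa.

-101 MPa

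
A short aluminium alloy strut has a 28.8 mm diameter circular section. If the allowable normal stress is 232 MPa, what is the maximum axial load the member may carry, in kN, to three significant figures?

151 kN

A = 651.4 mm².
P_max = σ_allow · A = 232 · 651.4 = 151100 N = 151.1 kN.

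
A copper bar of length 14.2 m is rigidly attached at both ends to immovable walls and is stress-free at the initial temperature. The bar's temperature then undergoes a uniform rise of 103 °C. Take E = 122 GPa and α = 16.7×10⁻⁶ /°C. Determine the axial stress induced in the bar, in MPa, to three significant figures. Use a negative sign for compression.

-210 MPa

Free thermal expansion αLΔT = 16.7e-6 · 14200 · 103 = 24.43 mm.
The walls impose strain ε = −(24.43)/14200 = -1.7201e-03; σ = Eε = 122000 · -1.7201e-03 = -209.9 MPa.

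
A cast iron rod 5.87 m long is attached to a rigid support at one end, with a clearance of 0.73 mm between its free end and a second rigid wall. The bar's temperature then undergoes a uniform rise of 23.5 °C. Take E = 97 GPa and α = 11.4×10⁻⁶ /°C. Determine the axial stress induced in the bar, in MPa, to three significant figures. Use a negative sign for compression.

-13.9 MPa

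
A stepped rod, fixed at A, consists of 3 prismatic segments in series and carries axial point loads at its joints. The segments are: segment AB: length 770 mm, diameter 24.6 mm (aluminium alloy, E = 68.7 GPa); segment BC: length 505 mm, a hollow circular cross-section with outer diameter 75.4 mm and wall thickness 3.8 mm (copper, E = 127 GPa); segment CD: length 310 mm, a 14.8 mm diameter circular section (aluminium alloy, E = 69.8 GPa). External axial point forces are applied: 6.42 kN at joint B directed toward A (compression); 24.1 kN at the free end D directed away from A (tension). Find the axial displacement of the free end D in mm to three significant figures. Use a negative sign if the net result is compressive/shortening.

1.15 mm

Internal axial forces (sectioning from the free end, tension +): N_CD = 24.1 kN, N_BC = 24.1 kN, N_AB = 17.68 kN.
A_AB = 475.3 mm².
A_BC = 854.8 mm².
A_CD = 172 mm².
δ_AB = 17680·770/(475.3·68700) = 0.4169 mm
δ_BC = 24100·505/(854.8·127000) = 0.1121 mm
δ_CD = 24100·310/(172·69800) = 0.6222 mm
δ = Σδ_i = 1.151 mm.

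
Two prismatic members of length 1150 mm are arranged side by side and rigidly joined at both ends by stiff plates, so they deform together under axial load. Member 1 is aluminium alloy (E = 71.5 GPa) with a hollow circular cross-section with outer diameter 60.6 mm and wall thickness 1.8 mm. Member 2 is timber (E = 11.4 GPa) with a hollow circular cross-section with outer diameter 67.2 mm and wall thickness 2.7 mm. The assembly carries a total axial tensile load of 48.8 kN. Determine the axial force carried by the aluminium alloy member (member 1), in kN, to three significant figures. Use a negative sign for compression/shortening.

38.7 kN

A_1 = 332.5 mm².
A_2 = 547.1 mm².
Equal strain + equilibrium ⇒ each member carries load in proportion to AE: A₁E₁ = 23770000 N, A₂E₂ = 6237000 N, ΣAE = 30010000 N.
F₁ = P·A₁E₁/ΣAE = 48800·23770000/30010000 = 38660 N.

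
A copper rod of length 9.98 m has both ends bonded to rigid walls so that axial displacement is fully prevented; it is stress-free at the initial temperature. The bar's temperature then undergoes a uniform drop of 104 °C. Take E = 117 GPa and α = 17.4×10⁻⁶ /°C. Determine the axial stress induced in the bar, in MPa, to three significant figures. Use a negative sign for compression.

Free thermal expansion αLΔT = 17.4e-6 · 9980 · -104 = -18.06 mm.
The walls impose strain ε = −(-18.06)/9980 = 1.8096e-03; σ = Eε = 117000 · 1.8096e-03 = 211.7 MPa.

212 MPa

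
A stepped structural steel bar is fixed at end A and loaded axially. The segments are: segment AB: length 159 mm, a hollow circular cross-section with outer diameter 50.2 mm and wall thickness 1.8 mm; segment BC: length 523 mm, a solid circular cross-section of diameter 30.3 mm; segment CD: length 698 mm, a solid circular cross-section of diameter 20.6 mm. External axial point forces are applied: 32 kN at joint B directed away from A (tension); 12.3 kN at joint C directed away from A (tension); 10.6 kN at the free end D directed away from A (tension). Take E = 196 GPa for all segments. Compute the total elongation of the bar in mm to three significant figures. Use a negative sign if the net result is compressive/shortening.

Internal axial forces (sectioning from the free end, tension +): N_CD = 10.6 kN, N_BC = 22.9 kN, N_AB = 54.9 kN.
A_AB = 273.7 mm².
A_BC = 721.1 mm².
A_CD = 333.3 mm².
δ_AB = 54900·159/(273.7·196000) = 0.1627 mm
δ_BC = 22900·523/(721.1·196000) = 0.08474 mm
δ_CD = 10600·698/(333.3·196000) = 0.1133 mm
δ = Σδ_i = 0.3607 mm.

0.361 mm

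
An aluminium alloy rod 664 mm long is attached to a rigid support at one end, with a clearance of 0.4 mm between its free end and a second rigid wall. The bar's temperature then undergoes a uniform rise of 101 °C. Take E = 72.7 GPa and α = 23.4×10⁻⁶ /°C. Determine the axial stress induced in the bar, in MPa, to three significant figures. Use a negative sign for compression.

-128 MPa

Free thermal expansion αLΔT = 23.4e-6 · 664 · 101 = 1.569 mm.
The walls engage after the gap closes; constrained expansion = 1.569 − 0.4 = 1.169 mm.
The walls impose strain ε = −(1.169)/664 = -1.7610e-03; σ = Eε = 72700 · -1.7610e-03 = -128 MPa.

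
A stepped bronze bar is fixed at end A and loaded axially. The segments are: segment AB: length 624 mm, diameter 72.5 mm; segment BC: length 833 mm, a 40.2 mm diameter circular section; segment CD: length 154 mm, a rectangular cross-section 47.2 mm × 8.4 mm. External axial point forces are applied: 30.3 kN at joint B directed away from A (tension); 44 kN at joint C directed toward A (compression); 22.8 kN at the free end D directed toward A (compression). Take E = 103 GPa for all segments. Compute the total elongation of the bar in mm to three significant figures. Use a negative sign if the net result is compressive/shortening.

-0.565 mm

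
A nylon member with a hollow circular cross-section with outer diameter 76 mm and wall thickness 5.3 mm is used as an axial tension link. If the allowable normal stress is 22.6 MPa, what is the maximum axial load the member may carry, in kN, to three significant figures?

26.6 kN

A = 1177 mm².
P_max = σ_allow · A = 22.6 · 1177 = 26600 N = 26.6 kN.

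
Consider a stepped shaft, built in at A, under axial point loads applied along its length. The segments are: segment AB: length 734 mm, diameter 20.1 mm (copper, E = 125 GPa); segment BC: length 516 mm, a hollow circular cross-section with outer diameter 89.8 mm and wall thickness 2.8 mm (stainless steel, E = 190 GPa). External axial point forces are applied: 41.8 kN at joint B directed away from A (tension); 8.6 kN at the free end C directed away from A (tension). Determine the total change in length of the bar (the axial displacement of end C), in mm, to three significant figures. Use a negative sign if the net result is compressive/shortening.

Internal axial forces (sectioning from the free end, tension +): N_BC = 8.6 kN, N_AB = 50.4 kN.
A_AB = 317.3 mm².
A_BC = 765.3 mm².
δ_AB = 50400·734/(317.3·125000) = 0.9327 mm
δ_BC = 8600·516/(765.3·190000) = 0.03052 mm
δ = Σδ_i = 0.9632 mm.

0.963 mm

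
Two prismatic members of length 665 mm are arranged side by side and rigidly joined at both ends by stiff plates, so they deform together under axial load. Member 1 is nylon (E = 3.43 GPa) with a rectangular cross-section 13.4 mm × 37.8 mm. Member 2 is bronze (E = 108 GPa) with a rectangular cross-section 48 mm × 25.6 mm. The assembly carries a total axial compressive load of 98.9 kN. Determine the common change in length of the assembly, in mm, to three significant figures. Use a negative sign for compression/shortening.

-0.489 mm

A_1 = 506.5 mm².
A_2 = 1229 mm².
Equal strain + equilibrium ⇒ each member carries load in proportion to AE: A₁E₁ = 1737000 N, A₂E₂ = 132700000 N, ΣAE = 134400000 N.
δ = PL/ΣAE = -98900·665/134400000 = -0.4892 mm.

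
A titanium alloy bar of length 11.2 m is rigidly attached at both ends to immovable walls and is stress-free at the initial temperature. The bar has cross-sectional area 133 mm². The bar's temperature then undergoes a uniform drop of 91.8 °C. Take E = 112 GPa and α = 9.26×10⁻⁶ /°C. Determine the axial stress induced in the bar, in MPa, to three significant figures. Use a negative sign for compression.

Free thermal expansion αLΔT = 9.26e-6 · 11200 · -91.8 = -9.521 mm.
The walls impose strain ε = −(-9.521)/11200 = 8.5007e-04; σ = Eε = 112000 · 8.5007e-04 = 95.21 MPa.

95.2 MPa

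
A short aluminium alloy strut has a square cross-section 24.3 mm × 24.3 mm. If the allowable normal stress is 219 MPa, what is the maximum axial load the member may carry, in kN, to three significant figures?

129 kN

A = 590.5 mm².
P_max = σ_allow · A = 219 · 590.5 = 129300 N = 129.3 kN.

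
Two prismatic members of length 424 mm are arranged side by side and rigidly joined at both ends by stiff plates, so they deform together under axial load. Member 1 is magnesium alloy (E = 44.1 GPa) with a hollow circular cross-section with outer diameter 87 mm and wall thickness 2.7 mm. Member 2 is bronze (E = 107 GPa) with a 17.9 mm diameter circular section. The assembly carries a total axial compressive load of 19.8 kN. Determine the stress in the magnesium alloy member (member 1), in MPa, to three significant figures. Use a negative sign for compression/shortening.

-14.9 MPa

A_1 = 715.1 mm².
A_2 = 251.6 mm².
Equal strain + equilibrium ⇒ each member carries load in proportion to AE: A₁E₁ = 31530000 N, A₂E₂ = 26930000 N, ΣAE = 58460000 N.
σ₁ = P·E₁/ΣAE = -19800·44100/58460000 = -14.94 MPa.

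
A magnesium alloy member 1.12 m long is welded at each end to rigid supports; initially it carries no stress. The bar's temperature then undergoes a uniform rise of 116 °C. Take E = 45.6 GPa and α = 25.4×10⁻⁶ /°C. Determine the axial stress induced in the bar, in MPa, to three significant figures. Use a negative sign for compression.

-134 MPa

Free thermal expansion αLΔT = 25.4e-6 · 1120 · 116 = 3.3 mm.
The walls impose strain ε = −(3.3)/1120 = -2.9464e-03; σ = Eε = 45600 · -2.9464e-03 = -134.4 MPa.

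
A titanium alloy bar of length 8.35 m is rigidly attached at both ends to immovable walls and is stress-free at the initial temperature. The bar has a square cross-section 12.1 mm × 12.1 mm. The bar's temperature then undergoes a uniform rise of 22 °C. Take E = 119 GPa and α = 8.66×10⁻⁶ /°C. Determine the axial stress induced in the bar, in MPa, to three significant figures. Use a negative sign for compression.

Free thermal expansion αLΔT = 8.66e-6 · 8350 · 22 = 1.591 mm.
The walls impose strain ε = −(1.591)/8350 = -1.9052e-04; σ = Eε = 119000 · -1.9052e-04 = -22.67 MPa.

-22.7 MPa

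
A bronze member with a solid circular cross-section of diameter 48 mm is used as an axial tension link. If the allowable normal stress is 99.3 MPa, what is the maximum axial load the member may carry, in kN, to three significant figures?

A = 1810 mm².
P_max = σ_allow · A = 99.3 · 1810 = 179700 N = 179.7 kN.

180 kN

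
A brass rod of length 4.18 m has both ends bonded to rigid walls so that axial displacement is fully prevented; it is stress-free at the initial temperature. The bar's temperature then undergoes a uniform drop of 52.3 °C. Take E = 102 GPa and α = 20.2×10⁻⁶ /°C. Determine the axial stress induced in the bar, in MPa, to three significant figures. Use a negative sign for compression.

Free thermal expansion αLΔT = 20.2e-6 · 4180 · -52.3 = -4.416 mm.
The walls impose strain ε = −(-4.416)/4180 = 1.0565e-03; σ = Eε = 102000 · 1.0565e-03 = 107.8 MPa.

108 MPa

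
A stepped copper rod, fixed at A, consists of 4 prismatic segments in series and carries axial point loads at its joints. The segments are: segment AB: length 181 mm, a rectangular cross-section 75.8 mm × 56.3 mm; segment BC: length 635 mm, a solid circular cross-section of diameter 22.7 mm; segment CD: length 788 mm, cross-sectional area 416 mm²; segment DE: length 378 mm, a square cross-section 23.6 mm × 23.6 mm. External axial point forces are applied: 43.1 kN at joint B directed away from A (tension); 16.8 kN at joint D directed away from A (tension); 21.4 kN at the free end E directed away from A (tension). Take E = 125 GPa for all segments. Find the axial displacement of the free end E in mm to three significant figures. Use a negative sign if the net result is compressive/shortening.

Internal axial forces (sectioning from the free end, tension +): N_DE = 21.4 kN, N_CD = 38.2 kN, N_BC = 38.2 kN, N_AB = 81.3 kN.
A_AB = 4268 mm².
A_BC = 404.7 mm².
A_DE = 557 mm².
δ_AB = 81300·181/(4268·125000) = 0.02759 mm
δ_BC = 38200·635/(404.7·125000) = 0.4795 mm
δ_CD = 38200·788/(416·125000) = 0.5789 mm
δ_DE = 21400·378/(557·125000) = 0.1162 mm
δ = Σδ_i = 1.202 mm.

1.20 mm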